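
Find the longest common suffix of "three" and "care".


Word 1: "three"
Word 2: "care"
Comparing from end:
  Pos -1: 'e' == 'e'
  Pos -2: 'e' != 'r' (stop)
LCS = "e" (length 1)


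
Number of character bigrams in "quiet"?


Word: "quiet" (length 5)
Number of 2-grams = length - 2 + 1 = 5 - 2 + 1
= 4


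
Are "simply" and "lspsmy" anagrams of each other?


Word 1: "simply" → sorted: ilmpsy
Word 2: "lspsmy" → sorted: lmpssy
Same letters? ilmpsy != lmpssy
Anagram = No


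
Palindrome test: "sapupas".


Word: "sapupas"
Reversed: "sapupas"
Forward == Backward? sapupas == sapupas
Palindrome = Yes


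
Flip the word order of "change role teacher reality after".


Original: "change role teacher reality after"
Words (1..n): change | role | teacher | reality | after
Reversed (n..1): after | reality | teacher | role | change
Result = "after reality teacher role change"


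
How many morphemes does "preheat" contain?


Word: "preheat"
Morphemes: pre- / heat
Each morpheme carries meaning
= 2 morphemes


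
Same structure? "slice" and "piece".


Pattern of "slice": [0, 1, 2, 3, 4]
Pattern of "piece": [0, 1, 2, 3, 2]
Patterns do not match
Same pattern = No


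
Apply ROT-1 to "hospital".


Word: "hospital"
Shift: 1
Each letter → (letter + shift) mod 26:
  'h' (7) + 1 = 8 → 'i'
  'o' (14) + 1 = 15 → 'p'
  's' (18) + 1 = 19 → 't'
  'p' (15) + 1 = 16 → 'q'
  'i' (8) + 1 = 9 → 'j'
  't' (19) + 1 = 20 → 'u'
  'a' (0) + 1 = 1 → 'b'
  'l' (11) + 1 = 12 → 'm'
Result = "iptqjubm"


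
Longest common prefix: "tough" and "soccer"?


Word 1: "tough"
Word 2: "soccer"
Comparing from start:
  Pos 0: 't' != 's' (stop)
LCP = "" (length 0)


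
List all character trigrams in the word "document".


Word: "document" (length 8)
Number of trigrams = 8 - 3 + 1 = 6
  Position 0: "doc"
  Position 1: "ocu"
  Position 2: "cum"
  Position 3: "ume"
  Position 4: "men"
  Position 5: "ent"
Trigrams = "doc", "ocu", "cum", "ume", "men", "ent"


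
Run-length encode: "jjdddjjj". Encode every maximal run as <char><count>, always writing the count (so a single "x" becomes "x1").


String: "jjdddjjj"
Scanning for consecutive runs:
  'j' x 2
  'd' x 3
  'j' x 3
RLE = "j2d3j3"


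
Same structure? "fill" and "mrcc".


Pattern of "fill": [0, 1, 2, 2]
Pattern of "mrcc": [0, 1, 2, 2]
Patterns match
Same pattern = Yes


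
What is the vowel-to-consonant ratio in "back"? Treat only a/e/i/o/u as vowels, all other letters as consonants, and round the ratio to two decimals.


Word: "back"
Vowels (a,e,i,o,u): 1
Consonants: 3
Ratio = 1/3
= 0.33


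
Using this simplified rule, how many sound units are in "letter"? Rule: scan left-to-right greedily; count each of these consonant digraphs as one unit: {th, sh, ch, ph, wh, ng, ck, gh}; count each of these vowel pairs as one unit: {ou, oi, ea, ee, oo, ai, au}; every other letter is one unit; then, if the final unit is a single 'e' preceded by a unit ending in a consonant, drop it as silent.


Word: "letter" (6 letters)
Left-to-right scan:
  (1) 'l' (letter)
  (2) 'e' (letter)
  (3) 't' (letter)
  (4) 't' (letter)
  (5) 'e' (letter)
  (6) 'r' (letter)
Units from scan: 6
Sound units = 6 units


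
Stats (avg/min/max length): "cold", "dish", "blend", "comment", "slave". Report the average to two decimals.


Lengths: "cold"=4, "dish"=4, "blend"=5, "comment"=7, "slave"=5
Sum = 25, Count = 5
Average = 25/5 = 5.00
= avg=5.00, min=4, max=7


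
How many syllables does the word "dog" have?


Word: "dog"
Syllable breakdown: dog
Counting: 1 part
= 1 syllable


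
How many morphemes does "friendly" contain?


Word: "friendly"
Morphemes: friend / -ly
Each morpheme carries meaning
= 2 morphemes


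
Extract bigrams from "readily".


Word: "readily" (length 7)
Number of bigrams = 7 - 2 + 1 = 6
  Position 0: "re"
  Position 1: "ea"
  Position 2: "ad"
  Position 3: "di"
  Position 4: "il"
  Position 5: "ly"
Bigrams = "re", "ea", "ad", "di", "il", "ly"


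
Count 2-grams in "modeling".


Word: "modeling" (length 8)
Number of 2-grams = length - 2 + 1 = 8 - 2 + 1
= 7


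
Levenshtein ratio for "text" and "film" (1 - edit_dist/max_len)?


Word 1: "text" (length 4)
Word 2: "film" (length 4)
One optimal edit sequence:
  1. substitute 't' -> 'f'  (+1)
  2. substitute 'e' -> 'i'  (+1)
  3. substitute 'x' -> 'l'  (+1)
  4. substitute 't' -> 'm'  (+1)
Edit distance = 4
Max length = max(4, 4) = 4
Similarity = 1 - 4/4
= 0.0000


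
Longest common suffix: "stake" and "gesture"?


Word 1: "stake"
Word 2: "gesture"
Comparing from end:
  Pos -1: 'e' == 'e'
  Pos -2: 'k' != 'r' (stop)
LCS = "e" (length 1)


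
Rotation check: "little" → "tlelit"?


Word: "little", Candidate: "tlelit"
Method: check if candidate is substring of word+word
"littlelittle" contains "tlelit"? Yes
Is rotation = Yes


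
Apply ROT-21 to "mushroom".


Word: "mushroom"
Shift: 21
Each letter → (letter + shift) mod 26:
  'm' (12) + 21 = 7 → 'h'
  'u' (20) + 21 = 15 → 'p'
  's' (18) + 21 = 13 → 'n'
  'h' (7) + 21 = 2 → 'c'
  'r' (17) + 21 = 12 → 'm'
  'o' (14) + 21 = 9 → 'j'
  'o' (14) + 21 = 9 → 'j'
  'm' (12) + 21 = 7 → 'h'
Result = "hpncmjjh"


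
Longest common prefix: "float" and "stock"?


Word 1: "float"
Word 2: "stock"
Comparing from start:
  Pos 0: 'f' != 's' (stop)
LCP = "" (length 0)


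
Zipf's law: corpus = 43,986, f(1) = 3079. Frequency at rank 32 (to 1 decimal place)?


Zipf's law: f(r) = f(1) / r
f(1) = 3079
f(32) = 3079 / 32
= 96.2 occurrences


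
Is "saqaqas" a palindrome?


Word: "saqaqas"
Reversed: "saqaqas"
Forward == Backward? saqaqas == saqaqas
Palindrome = Yes


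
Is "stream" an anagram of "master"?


Word 1: "master" → sorted: aemrst
Word 2: "stream" → sorted: aemrst
Same letters? aemrst == aemrst
Anagram = Yes


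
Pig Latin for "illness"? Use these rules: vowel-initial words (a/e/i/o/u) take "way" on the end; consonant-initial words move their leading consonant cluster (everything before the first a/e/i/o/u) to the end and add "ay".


Word: "illness"
Starts with vowel → add 'way'
Pig Latin = "illnessway"


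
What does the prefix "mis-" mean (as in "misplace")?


Prefix: mis-
Example: misplace (mis- + place)
Meaning = wrongly


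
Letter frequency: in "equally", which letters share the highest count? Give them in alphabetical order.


Word: "equally"
Letter counts:
  'a': 1
  'e': 1
  'l': 2
  'q': 1
  'u': 1
  'y': 1
Maximum count = 2
Most frequent = 'l' (2 times each)


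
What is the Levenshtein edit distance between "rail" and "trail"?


Word 1: "rail" (length 4)
Word 2: "trail" (length 5)
One optimal edit sequence (insert/delete/substitute each cost 1):
  1. insert 't'  (+1)
  2. keep 'r'
  3. keep 'a'
  4. keep 'i'
  5. keep 'l'
Total edit operations: 1
Edit distance = 1


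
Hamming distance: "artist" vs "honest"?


Comparing character by character (same length = 6):
  Pos 0: 'a' vs 'h' !=
  Pos 1: 'r' vs 'o' !=
  Pos 2: 't' vs 'n' !=
  Pos 3: 'i' vs 'e' !=
  Pos 4: 's' vs 's' =
  Pos 5: 't' vs 't' =
Hamming distance = 4


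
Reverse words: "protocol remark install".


Original: "protocol remark install"
Words (1..n): protocol | remark | install
Reversed (n..1): install | remark | protocol
Result = "install remark protocol"


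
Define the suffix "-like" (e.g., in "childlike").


Suffix: -like
As in: childlike -> child + -like
Meaning = resembling


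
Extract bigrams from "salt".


Word: "salt" (length 4)
Number of bigrams = 4 - 2 + 1 = 3
  Position 0: "sa"
  Position 1: "al"
  Position 2: "lt"
Bigrams = "sa", "al", "lt"


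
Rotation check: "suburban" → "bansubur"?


Word: "suburban", Candidate: "bansubur"
Method: check if candidate is substring of word+word
"suburbansuburban" contains "bansubur"? Yes
Is rotation = Yes


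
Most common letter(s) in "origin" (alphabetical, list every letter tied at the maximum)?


Word: "origin"
Letter counts:
  'g': 1
  'i': 2
  'n': 1
  'o': 1
  'r': 1
Maximum count = 2
Most frequent = 'i' (2 times each)


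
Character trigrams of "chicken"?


Word: "chicken" (length 7)
Number of trigrams = 7 - 3 + 1 = 5
  Position 0: "chi"
  Position 1: "hic"
  Position 2: "ick"
  Position 3: "cke"
  Position 4: "ken"
Trigrams = "chi", "hic", "ick", "cke", "ken"


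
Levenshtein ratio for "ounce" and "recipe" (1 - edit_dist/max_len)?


Word 1: "ounce" (length 5)
Word 2: "recipe" (length 6)
One optimal edit sequence:
  1. insert 'r'  (+1)
  2. substitute 'o' -> 'e'  (+1)
  3. substitute 'u' -> 'c'  (+1)
  4. substitute 'n' -> 'i'  (+1)
  5. substitute 'c' -> 'p'  (+1)
  6. keep 'e'
Edit distance = 5
Max length = max(5, 6) = 6
Similarity = 1 - 5/6
= 0.1667


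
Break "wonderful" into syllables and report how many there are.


Word: "wonderful"
Syllable breakdown: won · der · ful
Counting: 3 parts
= 3 syllables


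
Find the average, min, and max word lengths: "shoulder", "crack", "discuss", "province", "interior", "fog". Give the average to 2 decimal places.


Lengths: "shoulder"=8, "crack"=5, "discuss"=7, "province"=8, "interior"=8, "fog"=3
Sum = 39, Count = 6
Average = 39/6 = 6.50
= avg=6.50, min=3, max=8


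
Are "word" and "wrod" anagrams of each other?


Word 1: "word" → sorted: dorw
Word 2: "wrod" → sorted: dorw
Same letters? dorw == dorw
Anagram = Yes


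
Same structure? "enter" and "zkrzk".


Pattern of "enter": [0, 1, 2, 0, 3]
Pattern of "zkrzk": [0, 1, 2, 0, 1]
Patterns do not match
Same pattern = No


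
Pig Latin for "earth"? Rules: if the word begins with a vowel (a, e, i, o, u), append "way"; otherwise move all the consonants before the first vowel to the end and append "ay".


Word: "earth"
Starts with vowel → add 'way'
Pig Latin = "earthway"


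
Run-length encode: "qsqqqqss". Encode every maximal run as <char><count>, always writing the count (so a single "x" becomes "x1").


String: "qsqqqqss"
Scanning for consecutive runs:
  'q' x 1
  's' x 1
  'q' x 4
  's' x 2
RLE = "q1s1q4s2"


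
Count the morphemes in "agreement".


Word: "agreement"
Morphemes: agree + -ment
Each morpheme carries meaning
= 2 morphemes


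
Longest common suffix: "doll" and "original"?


Word 1: "doll"
Word 2: "original"
Comparing from end:
  Pos -1: 'l' == 'l'
  Pos -2: 'l' != 'a' (stop)
LCS = "l" (length 1)


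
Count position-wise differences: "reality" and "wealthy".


Comparing character by character (same length = 7):
  Pos 0: 'r' vs 'w' !=
  Pos 1: 'e' vs 'e' =
  Pos 2: 'a' vs 'a' =
  Pos 3: 'l' vs 'l' =
  Pos 4: 'i' vs 't' !=
  Pos 5: 't' vs 'h' !=
  Pos 6: 'y' vs 'y' =
Hamming distance = 3


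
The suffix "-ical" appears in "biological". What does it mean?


Suffix: -ical
Example: biological (biology + -ical, with a spelling change)
Meaning = relating to


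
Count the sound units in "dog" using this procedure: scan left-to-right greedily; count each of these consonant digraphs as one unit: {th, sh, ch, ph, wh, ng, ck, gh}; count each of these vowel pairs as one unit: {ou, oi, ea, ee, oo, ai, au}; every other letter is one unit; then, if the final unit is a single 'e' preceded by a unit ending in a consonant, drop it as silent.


Word: "dog" (3 letters)
Left-to-right scan:
  [1] 'd' (letter)
  [2] 'o' (letter)
  [3] 'g' (letter)
Units from scan: 3
Sound units = 3 units


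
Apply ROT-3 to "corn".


Word: "corn"
Shift: 3
Each letter → (letter + shift) mod 26:
  'c' (2) + 3 = 5 → 'f'
  'o' (14) + 3 = 17 → 'r'
  'r' (17) + 3 = 20 → 'u'
  'n' (13) + 3 = 16 → 'q'
Result = "fruq"


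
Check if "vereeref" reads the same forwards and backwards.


Word: "vereeref"
Reversed: "fereerev"
Forward == Backward? vereeref != fereerev
Palindrome = No


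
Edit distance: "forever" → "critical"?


Word 1: "forever" (length 7)
Word 2: "critical" (length 8)
One optimal edit sequence (insert/delete/substitute each cost 1):
  1. insert 'c'  (+1)
  2. substitute 'f' -> 'r'  (+1)
  3. substitute 'o' -> 'i'  (+1)
  4. substitute 'r' -> 't'  (+1)
  5. substitute 'e' -> 'i'  (+1)
  6. substitute 'v' -> 'c'  (+1)
  7. substitute 'e' -> 'a'  (+1)
  8. substitute 'r' -> 'l'  (+1)
Total edit operations: 8
Edit distance = 8


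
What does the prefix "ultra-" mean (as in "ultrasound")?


Prefix: ultra-
As in: ultrasound -> ultra- + sound
Meaning = beyond


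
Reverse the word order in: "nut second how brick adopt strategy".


Original: "nut second how brick adopt strategy"
Words (1..n): nut | second | how | brick | adopt | strategy
Reversed (n..1): strategy | adopt | brick | how | second | nut
Result = "strategy adopt brick how second nut"


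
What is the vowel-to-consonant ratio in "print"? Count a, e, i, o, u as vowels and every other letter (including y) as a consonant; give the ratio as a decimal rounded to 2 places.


Word: "print"
Vowels (a,e,i,o,u): 1
Consonants: 4
Ratio = 1/4
= 0.25


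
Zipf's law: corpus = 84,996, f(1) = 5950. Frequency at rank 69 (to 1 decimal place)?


Zipf's law: f(r) = f(1) / r
f(1) = 5950
f(69) = 5950 / 69
= 86.2 occurrences


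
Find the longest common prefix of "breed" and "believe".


Word 1: "breed"
Word 2: "believe"
Comparing from start:
  Pos 0: 'b' == 'b'
  Pos 1: 'r' != 'e' (stop)
LCP = "b" (length 1)


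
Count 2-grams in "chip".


Word: "chip" (length 4)
Number of 2-grams = length - 2 + 1 = 4 - 2 + 1
= 3


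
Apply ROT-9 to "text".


Word: "text"
Shift: 9
Each letter → (letter + shift) mod 26:
  't' (19) + 9 = 2 → 'c'
  'e' (4) + 9 = 13 → 'n'
  'x' (23) + 9 = 6 → 'g'
  't' (19) + 9 = 2 → 'c'
Result = "cngc"


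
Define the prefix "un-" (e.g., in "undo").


Prefix: un-
Example: undo = un- + do
Meaning = not / reverse


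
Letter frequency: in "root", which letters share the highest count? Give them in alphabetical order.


Word: "root"
Letter counts:
  'o': 2
  'r': 1
  't': 1
Maximum count = 2
Most frequent = 'o' (2 times each)


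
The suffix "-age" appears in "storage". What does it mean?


Suffix: -age
Example: storage (store + -age, with a spelling change)
Meaning = result / collection


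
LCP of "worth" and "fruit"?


Word 1: "worth"
Word 2: "fruit"
Comparing from start:
  Pos 0: 'w' != 'f' (stop)
LCP = "" (length 0)


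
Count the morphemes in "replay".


Word: "replay"
Morphemes: re- + play
Each morpheme carries meaning
= 2 morphemes


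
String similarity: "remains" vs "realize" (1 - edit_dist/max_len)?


Word 1: "remains" (length 7)
Word 2: "realize" (length 7)
One optimal edit sequence:
  1. keep 'r'
  2. keep 'e'
  3. substitute 'm' -> 'a'  (+1)
  4. substitute 'a' -> 'l'  (+1)
  5. keep 'i'
  6. substitute 'n' -> 'z'  (+1)
  7. substitute 's' -> 'e'  (+1)
Edit distance = 4
Max length = max(7, 7) = 7
Similarity = 1 - 4/7
= 0.4286


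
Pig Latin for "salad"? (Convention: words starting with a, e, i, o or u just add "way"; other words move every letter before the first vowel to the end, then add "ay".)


Word: "salad"
Starts with consonant(s) → move to end, add 'ay'
Consonant cluster: "s"
Pig Latin = "aladsay"


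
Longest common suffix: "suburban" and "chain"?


Word 1: "suburban"
Word 2: "chain"
Comparing from end:
  Pos -1: 'n' == 'n'
  Pos -2: 'a' != 'i' (stop)
LCS = "n" (length 1)


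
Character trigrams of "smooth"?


Word: "smooth" (length 6)
Number of trigrams = 6 - 3 + 1 = 4
  Position 0: "smo"
  Position 1: "moo"
  Position 2: "oot"
  Position 3: "oth"
Trigrams = "smo", "moo", "oot", "oth"


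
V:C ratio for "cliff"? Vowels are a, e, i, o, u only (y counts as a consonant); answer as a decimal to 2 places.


Word: "cliff"
Vowels (a,e,i,o,u): 1
Consonants: 4
Ratio = 1/4
= 0.25


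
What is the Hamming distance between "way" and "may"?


Comparing character by character (same length = 3):
  Pos 0: 'w' vs 'm' !=
  Pos 1: 'a' vs 'a' =
  Pos 2: 'y' vs 'y' =
Hamming distance = 1


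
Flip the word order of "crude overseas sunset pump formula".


Original: "crude overseas sunset pump formula"
Words (1..n): crude | overseas | sunset | pump | formula
Reversed (n..1): formula | pump | sunset | overseas | crude
Result = "formula pump sunset overseas crude"


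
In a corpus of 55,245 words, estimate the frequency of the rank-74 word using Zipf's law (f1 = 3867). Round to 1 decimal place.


Zipf's law: f(r) = f(1) / r
f(1) = 3867
f(74) = 3867 / 74
= 52.3 occurrences


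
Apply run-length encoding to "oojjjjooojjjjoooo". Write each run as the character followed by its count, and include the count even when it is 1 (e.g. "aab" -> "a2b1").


String: "oojjjjooojjjjoooo"
Scanning for consecutive runs:
  'o' x 2
  'j' x 4
  'o' x 3
  'j' x 4
  'o' x 4
RLE = "o2j4o3j4o4"


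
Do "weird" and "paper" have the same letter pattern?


Pattern of "weird": [0, 1, 2, 3, 4]
Pattern of "paper": [0, 1, 0, 2, 3]
Patterns do not match
Same pattern = No


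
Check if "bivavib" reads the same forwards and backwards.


Word: "bivavib"
Reversed: "bivavib"
Forward == Backward? bivavib == bivavib
Palindrome = Yes


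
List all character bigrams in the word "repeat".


Word: "repeat" (length 6)
Number of bigrams = 6 - 2 + 1 = 5
  Position 0: "re"
  Position 1: "ep"
  Position 2: "pe"
  Position 3: "ea"
  Position 4: "at"
Bigrams = "re", "ep", "pe", "ea", "at"


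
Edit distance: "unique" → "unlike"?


Word 1: "unique" (length 6)
Word 2: "unlike" (length 6)
One optimal edit sequence (insert/delete/substitute each cost 1):
  1. keep 'u'
  2. keep 'n'
  3. substitute 'i' -> 'l'  (+1)
  4. substitute 'q' -> 'i'  (+1)
  5. substitute 'u' -> 'k'  (+1)
  6. keep 'e'
Total edit operations: 3
Edit distance = 3


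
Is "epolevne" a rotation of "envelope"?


Word: "envelope", Candidate: "epolevne"
Method: check if candidate is substring of word+word
"envelopeenvelope" contains "epolevne"? No
Is rotation = No


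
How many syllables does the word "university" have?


Word: "university"
Syllable breakdown: u | ni | ver | si | ty
Counting: 5 parts
= 5 syllables


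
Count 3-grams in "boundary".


Word: "boundary" (length 8)
Number of 3-grams = length - 3 + 1 = 8 - 3 + 1
= 6


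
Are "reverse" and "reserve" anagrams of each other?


Word 1: "reverse" → sorted: eeerrsv
Word 2: "reserve" → sorted: eeerrsv
Same letters? eeerrsv == eeerrsv
Anagram = Yes


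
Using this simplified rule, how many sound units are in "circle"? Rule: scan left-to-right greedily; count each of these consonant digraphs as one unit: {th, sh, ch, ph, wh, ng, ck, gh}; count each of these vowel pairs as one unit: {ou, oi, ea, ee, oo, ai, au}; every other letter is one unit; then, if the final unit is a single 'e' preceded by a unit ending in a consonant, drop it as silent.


Word: "circle" (6 letters)
Left-to-right scan:
  1. 'c' (letter)
  2. 'i' (letter)
  3. 'r' (letter)
  4. 'c' (letter)
  5. 'l' (letter)
  6. 'e' (letter)
Units from scan: 6
Final unit is 'e' after a consonant -> drop as silent (-1)
Sound units = 5 units


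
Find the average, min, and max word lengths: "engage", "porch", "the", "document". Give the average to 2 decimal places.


Lengths: "engage"=6, "porch"=5, "the"=3, "document"=8
Sum = 22, Count = 4
Average = 22/4 = 5.50
= avg=5.50, min=3, max=8


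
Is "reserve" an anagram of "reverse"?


Word 1: "reverse" → sorted: eeerrsv
Word 2: "reserve" → sorted: eeerrsv
Same letters? eeerrsv == eeerrsv
Anagram = Yes


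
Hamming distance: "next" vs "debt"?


Comparing character by character (same length = 4):
  Pos 0: 'n' vs 'd' !=
  Pos 1: 'e' vs 'e' =
  Pos 2: 'x' vs 'b' !=
  Pos 3: 't' vs 't' =
Hamming distance = 2


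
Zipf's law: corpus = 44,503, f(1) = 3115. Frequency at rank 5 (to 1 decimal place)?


Zipf's law: f(r) = f(1) / r
f(1) = 3115
f(5) = 3115 / 5
= 623.0 occurrences


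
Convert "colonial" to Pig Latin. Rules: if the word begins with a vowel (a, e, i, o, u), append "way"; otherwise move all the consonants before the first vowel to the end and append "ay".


Word: "colonial"
Starts with consonant(s) → move to end, add 'ay'
Consonant cluster: "c"
Pig Latin = "olonialcay"


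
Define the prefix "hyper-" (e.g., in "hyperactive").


Prefix: hyper-
As in: hyperactive -> hyper- + active
Meaning = over / excessive


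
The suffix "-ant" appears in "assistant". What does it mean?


Suffix: -ant
Example: assistant (assist + -ant)
Meaning = one who / that which


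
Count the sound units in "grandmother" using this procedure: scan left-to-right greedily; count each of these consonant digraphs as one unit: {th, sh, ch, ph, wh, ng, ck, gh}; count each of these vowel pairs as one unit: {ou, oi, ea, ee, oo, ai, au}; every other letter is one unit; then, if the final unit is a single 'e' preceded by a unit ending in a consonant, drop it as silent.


Word: "grandmother" (11 letters)
Left-to-right scan:
  1. 'g' (letter)
  2. 'r' (letter)
  3. 'a' (letter)
  4. 'n' (letter)
  5. 'd' (letter)
  6. 'm' (letter)
  7. 'o' (letter)
  8. 'th' (digraph)
  9. 'e' (letter)
  10. 'r' (letter)
Units from scan: 10
Sound units = 10 units


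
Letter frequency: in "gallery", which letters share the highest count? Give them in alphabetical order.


Word: "gallery"
Letter counts:
  'a': 1
  'e': 1
  'g': 1
  'l': 2
  'r': 1
  'y': 1
Maximum count = 2
Most frequent = 'l' (2 times each)


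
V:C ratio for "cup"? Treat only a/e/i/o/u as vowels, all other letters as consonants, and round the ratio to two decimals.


Word: "cup"
Vowels (a,e,i,o,u): 1
Consonants: 2
Ratio = 1/2
= 0.50


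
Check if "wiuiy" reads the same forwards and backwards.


Word: "wiuiy"
Reversed: "yiuiw"
Forward == Backward? wiuiy != yiuiw
Palindrome = No


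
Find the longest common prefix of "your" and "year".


Word 1: "your"
Word 2: "year"
Comparing from start:
  Pos 0: 'y' == 'y'
  Pos 1: 'o' != 'e' (stop)
LCP = "y" (length 1)


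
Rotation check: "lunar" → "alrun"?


Word: "lunar", Candidate: "alrun"
Method: check if candidate is substring of word+word
"lunarlunar" contains "alrun"? No
Is rotation = No


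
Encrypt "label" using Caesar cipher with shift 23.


Word: "label"
Shift: 23
Each letter → (letter + shift) mod 26:
  'l' (11) + 23 = 8 → 'i'
  'a' (0) + 23 = 23 → 'x'
  'b' (1) + 23 = 24 → 'y'
  'e' (4) + 23 = 1 → 'b'
  'l' (11) + 23 = 8 → 'i'
Result = "ixybi"


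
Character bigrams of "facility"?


Word: "facility" (length 8)
Number of bigrams = 8 - 2 + 1 = 7
  Position 0: "fa"
  Position 1: "ac"
  Position 2: "ci"
  Position 3: "il"
  Position 4: "li"
  Position 5: "it"
  Position 6: "ty"
Bigrams = "fa", "ac", "ci", "il", "li", "it", "ty"


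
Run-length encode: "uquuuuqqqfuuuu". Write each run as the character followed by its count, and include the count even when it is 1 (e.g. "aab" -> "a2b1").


String: "uquuuuqqqfuuuu"
Scanning for consecutive runs:
  'u' x 1
  'q' x 1
  'u' x 4
  'q' x 3
  'f' x 1
  'u' x 4
RLE = "u1q1u4q3f1u4"


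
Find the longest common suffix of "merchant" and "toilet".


Word 1: "merchant"
Word 2: "toilet"
Comparing from end:
  Pos -1: 't' == 't'
  Pos -2: 'n' != 'e' (stop)
LCS = "t" (length 1)


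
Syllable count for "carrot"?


Word: "carrot"
Syllable breakdown: car / rot
Counting: 2 parts
= 2 syllables


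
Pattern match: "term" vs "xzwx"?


Pattern of "term": [0, 1, 2, 3]
Pattern of "xzwx": [0, 1, 2, 0]
Patterns do not match
Same pattern = No


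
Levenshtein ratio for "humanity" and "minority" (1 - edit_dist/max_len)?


Word 1: "humanity" (length 8)
Word 2: "minority" (length 8)
One optimal edit sequence:
  1. substitute 'h' -> 'm'  (+1)
  2. substitute 'u' -> 'i'  (+1)
  3. substitute 'm' -> 'n'  (+1)
  4. substitute 'a' -> 'o'  (+1)
  5. substitute 'n' -> 'r'  (+1)
  6. keep 'i'
  7. keep 't'
  8. keep 'y'
Edit distance = 5
Max length = max(8, 8) = 8
Similarity = 1 - 5/8
= 0.3750


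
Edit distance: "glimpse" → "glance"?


Word 1: "glimpse" (length 7)
Word 2: "glance" (length 6)
One optimal edit sequence (insert/delete/substitute each cost 1):
  1. keep 'g'
  2. keep 'l'
  3. delete 'i'  (+1)
  4. substitute 'm' -> 'a'  (+1)
  5. substitute 'p' -> 'n'  (+1)
  6. substitute 's' -> 'c'  (+1)
  7. keep 'e'
Total edit operations: 4
Edit distance = 4


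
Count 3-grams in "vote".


Word: "vote" (length 4)
Number of 3-grams = length - 3 + 1 = 4 - 3 + 1
= 2


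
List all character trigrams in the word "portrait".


Word: "portrait" (length 8)
Number of trigrams = 8 - 3 + 1 = 6
  Position 0: "por"
  Position 1: "ort"
  Position 2: "rtr"
  Position 3: "tra"
  Position 4: "rai"
  Position 5: "ait"
Trigrams = "por", "ort", "rtr", "tra", "rai", "ait"


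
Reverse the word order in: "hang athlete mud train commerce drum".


Original: "hang athlete mud train commerce drum"
Words (1..n): hang | athlete | mud | train | commerce | drum
Reversed (n..1): drum | commerce | train | mud | athlete | hang
Result = "drum commerce train mud athlete hang"


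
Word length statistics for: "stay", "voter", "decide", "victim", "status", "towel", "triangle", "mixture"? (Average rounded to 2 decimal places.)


Lengths: "stay"=4, "voter"=5, "decide"=6, "victim"=6, "status"=6, "towel"=5, "triangle"=8, "mixture"=7
Sum = 47, Count = 8
Average = 47/8 = 5.88
= avg=5.88, min=4, max=8


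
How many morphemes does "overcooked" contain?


Word: "overcooked"
Morphemes: over- + cook + -ed
Each morpheme carries meaning
= 3 morphemes


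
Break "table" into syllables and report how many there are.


Word: "table"
Syllable breakdown: ta · ble
Counting: 2 parts
= 2 syllables


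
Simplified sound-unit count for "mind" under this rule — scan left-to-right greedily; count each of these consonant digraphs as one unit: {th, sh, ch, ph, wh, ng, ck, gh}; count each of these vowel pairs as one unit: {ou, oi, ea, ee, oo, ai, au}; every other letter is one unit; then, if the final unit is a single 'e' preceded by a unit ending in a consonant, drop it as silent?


Word: "mind" (4 letters)
Left-to-right scan:
  (1) 'm' (letter)
  (2) 'i' (letter)
  (3) 'n' (letter)
  (4) 'd' (letter)
Units from scan: 4
Sound units = 4 units


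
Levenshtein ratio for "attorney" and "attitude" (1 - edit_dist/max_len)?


Word 1: "attorney" (length 8)
Word 2: "attitude" (length 8)
One optimal edit sequence:
  1. keep 'a'
  2. keep 't'
  3. keep 't'
  4. substitute 'o' -> 'i'  (+1)
  5. substitute 'r' -> 't'  (+1)
  6. substitute 'n' -> 'u'  (+1)
  7. substitute 'e' -> 'd'  (+1)
  8. substitute 'y' -> 'e'  (+1)
Edit distance = 5
Max length = max(8, 8) = 8
Similarity = 1 - 5/8
= 0.3750


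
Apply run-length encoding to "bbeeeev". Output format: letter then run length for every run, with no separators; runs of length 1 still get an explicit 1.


String: "bbeeeev"
Scanning for consecutive runs:
  'b' x 2
  'e' x 4
  'v' x 1
RLE = "b2e4v1"


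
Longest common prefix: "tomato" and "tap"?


Word 1: "tomato"
Word 2: "tap"
Comparing from start:
  Pos 0: 't' == 't'
  Pos 1: 'o' != 'a' (stop)
LCP = "t" (length 1)


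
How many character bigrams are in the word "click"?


Word: "click" (length 5)
Number of 2-grams = length - 2 + 1 = 5 - 2 + 1
= 4


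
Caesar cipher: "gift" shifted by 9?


Word: "gift"
Shift: 9
Each letter → (letter + shift) mod 26:
  'g' (6) + 9 = 15 → 'p'
  'i' (8) + 9 = 17 → 'r'
  'f' (5) + 9 = 14 → 'o'
  't' (19) + 9 = 2 → 'c'
Result = "proc"


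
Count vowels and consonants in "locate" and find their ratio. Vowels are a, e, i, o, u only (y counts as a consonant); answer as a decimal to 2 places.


Word: "locate"
Vowels (a,e,i,o,u): 3
Consonants: 3
Ratio = 3/3
= 1.00


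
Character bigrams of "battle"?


Word: "battle" (length 6)
Number of bigrams = 6 - 2 + 1 = 5
  Position 0: "ba"
  Position 1: "at"
  Position 2: "tt"
  Position 3: "tl"
  Position 4: "le"
Bigrams = "ba", "at", "tt", "tl", "le"


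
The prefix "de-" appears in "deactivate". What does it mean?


Prefix: de-
As in: deactivate -> de- + activate
Meaning = remove / reverse


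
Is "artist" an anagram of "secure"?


Word 1: "secure" → sorted: ceersu
Word 2: "artist" → sorted: airstt
Same letters? ceersu != airstt
Anagram = No


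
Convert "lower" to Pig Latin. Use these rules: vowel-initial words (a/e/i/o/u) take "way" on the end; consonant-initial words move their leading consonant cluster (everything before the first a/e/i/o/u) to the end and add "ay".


Word: "lower"
Starts with consonant(s) → move to end, add 'ay'
Consonant cluster: "l"
Pig Latin = "owerlay"


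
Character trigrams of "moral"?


Word: "moral" (length 5)
Number of trigrams = 5 - 3 + 1 = 3
  Position 0: "mor"
  Position 1: "ora"
  Position 2: "ral"
Trigrams = "mor", "ora", "ral"


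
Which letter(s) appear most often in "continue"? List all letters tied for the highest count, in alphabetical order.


Word: "continue"
Letter counts:
  'c': 1
  'e': 1
  'i': 1
  'n': 2
  'o': 1
  't': 1
  'u': 1
Maximum count = 2
Most frequent = 'n' (2 times each)


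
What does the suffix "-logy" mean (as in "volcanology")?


Suffix: -logy
Example: volcanology (volcano + -logy)
Meaning = study of


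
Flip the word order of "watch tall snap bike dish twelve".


Original: "watch tall snap bike dish twelve"
Words (1..n): watch | tall | snap | bike | dish | twelve
Reversed (n..1): twelve | dish | bike | snap | tall | watch
Result = "twelve dish bike snap tall watch"


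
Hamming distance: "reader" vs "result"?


Comparing character by character (same length = 6):
  Pos 0: 'r' vs 'r' =
  Pos 1: 'e' vs 'e' =
  Pos 2: 'a' vs 's' !=
  Pos 3: 'd' vs 'u' !=
  Pos 4: 'e' vs 'l' !=
  Pos 5: 'r' vs 't' !=
Hamming distance = 4


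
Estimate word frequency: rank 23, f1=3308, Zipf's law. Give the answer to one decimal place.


Zipf's law: f(r) = f(1) / r
f(1) = 3308
f(23) = 3308 / 23
= 143.8 occurrences


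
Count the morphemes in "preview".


Word: "preview"
Morphemes: pre- / view
Each morpheme carries meaning
= 2 morphemes


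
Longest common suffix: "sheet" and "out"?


Word 1: "sheet"
Word 2: "out"
Comparing from end:
  Pos -1: 't' == 't'
  Pos -2: 'e' != 'u' (stop)
LCS = "t" (length 1)


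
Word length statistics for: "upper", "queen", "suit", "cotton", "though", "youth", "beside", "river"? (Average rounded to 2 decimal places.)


Lengths: "upper"=5, "queen"=5, "suit"=4, "cotton"=6, "though"=6, "youth"=5, "beside"=6, "river"=5
Sum = 42, Count = 8
Average = 42/8 = 5.25
= avg=5.25, min=4, max=6


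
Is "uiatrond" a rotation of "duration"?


Word: "duration", Candidate: "uiatrond"
Method: check if candidate is substring of word+word
"durationduration" contains "uiatrond"? No
Is rotation = No


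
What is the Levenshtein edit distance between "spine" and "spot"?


Word 1: "spine" (length 5)
Word 2: "spot" (length 4)
One optimal edit sequence (insert/delete/substitute each cost 1):
  1. keep 's'
  2. keep 'p'
  3. delete 'i'  (+1)
  4. substitute 'n' -> 'o'  (+1)
  5. substitute 'e' -> 't'  (+1)
Total edit operations: 3
Edit distance = 3


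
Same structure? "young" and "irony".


Pattern of "young": [0, 1, 2, 3, 4]
Pattern of "irony": [0, 1, 2, 3, 4]
Patterns match
Same pattern = Yes


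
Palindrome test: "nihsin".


Word: "nihsin"
Reversed: "nishin"
Forward == Backward? nihsin != nishin
Palindrome = No


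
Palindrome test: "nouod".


Word: "nouod"
Reversed: "douon"
Forward == Backward? nouod != douon
Palindrome = No


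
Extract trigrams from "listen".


Word: "listen" (length 6)
Number of trigrams = 6 - 3 + 1 = 4
  Position 0: "lis"
  Position 1: "ist"
  Position 2: "ste"
  Position 3: "ten"
Trigrams = "lis", "ist", "ste", "ten"


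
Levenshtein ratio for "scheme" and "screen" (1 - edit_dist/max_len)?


Word 1: "scheme" (length 6)
Word 2: "screen" (length 6)
One optimal edit sequence:
  1. keep 's'
  2. keep 'c'
  3. substitute 'h' -> 'r'  (+1)
  4. keep 'e'
  5. substitute 'm' -> 'e'  (+1)
  6. substitute 'e' -> 'n'  (+1)
Edit distance = 3
Max length = max(6, 6) = 6
Similarity = 1 - 3/6
= 0.5000


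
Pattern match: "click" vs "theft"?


Pattern of "click": [0, 1, 2, 0, 3]
Pattern of "theft": [0, 1, 2, 3, 0]
Patterns do not match
Same pattern = No


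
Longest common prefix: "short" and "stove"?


Word 1: "short"
Word 2: "stove"
Comparing from start:
  Pos 0: 's' == 's'
  Pos 1: 'h' != 't' (stop)
LCP = "s" (length 1)


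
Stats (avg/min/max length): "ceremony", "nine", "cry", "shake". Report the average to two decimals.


Lengths: "ceremony"=8, "nine"=4, "cry"=3, "shake"=5
Sum = 20, Count = 4
Average = 20/4 = 5.00
= avg=5.00, min=3, max=8


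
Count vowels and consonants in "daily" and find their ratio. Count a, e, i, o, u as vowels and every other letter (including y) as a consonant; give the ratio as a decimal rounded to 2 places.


Word: "daily"
Vowels (a,e,i,o,u): 2
Consonants: 3
Ratio = 2/3
= 0.67


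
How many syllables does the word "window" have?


Word: "window"
Syllable breakdown: win-dow
Counting: 2 parts
= 2 syllables


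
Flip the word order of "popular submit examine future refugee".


Original: "popular submit examine future refugee"
Words (1..n): popular | submit | examine | future | refugee
Reversed (n..1): refugee | future | examine | submit | popular
Result = "refugee future examine submit popular"


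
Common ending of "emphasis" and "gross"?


Word 1: "emphasis"
Word 2: "gross"
Comparing from end:
  Pos -1: 's' == 's'
  Pos -2: 'i' != 's' (stop)
LCS = "s" (length 1)


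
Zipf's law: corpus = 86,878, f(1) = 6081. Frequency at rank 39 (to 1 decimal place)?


Zipf's law: f(r) = f(1) / r
f(1) = 6081
f(39) = 6081 / 39
= 155.9 occurrences


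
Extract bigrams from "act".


Word: "act" (length 3)
Number of bigrams = 3 - 2 + 1 = 2
  Position 0: "ac"
  Position 1: "ct"
Bigrams = "ac", "ct"


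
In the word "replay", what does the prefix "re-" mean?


Prefix: re-
Example: replay = re- + play
Meaning = again


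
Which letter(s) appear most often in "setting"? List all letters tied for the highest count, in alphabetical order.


Word: "setting"
Letter counts:
  'e': 1
  'g': 1
  'i': 1
  'n': 1
  's': 1
  't': 2
Maximum count = 2
Most frequent = 't' (2 times each)


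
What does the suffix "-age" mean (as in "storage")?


Suffix: -age
As in: storage -> store + -age, with a spelling change
Meaning = result / collection


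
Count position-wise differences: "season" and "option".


Comparing character by character (same length = 6):
  Pos 0: 's' vs 'o' !=
  Pos 1: 'e' vs 'p' !=
  Pos 2: 'a' vs 't' !=
  Pos 3: 's' vs 'i' !=
  Pos 4: 'o' vs 'o' =
  Pos 5: 'n' vs 'n' =
Hamming distance = 4


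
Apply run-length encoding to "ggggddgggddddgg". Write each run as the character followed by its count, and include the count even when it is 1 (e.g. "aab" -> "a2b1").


String: "ggggddgggddddgg"
Scanning for consecutive runs:
  'g' x 4
  'd' x 2
  'g' x 3
  'd' x 4
  'g' x 2
RLE = "g4d2g3d4g2"


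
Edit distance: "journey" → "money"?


Word 1: "journey" (length 7)
Word 2: "money" (length 5)
One optimal edit sequence (insert/delete/substitute each cost 1):
  1. substitute 'j' -> 'm'  (+1)
  2. keep 'o'
  3. delete 'u'  (+1)
  4. delete 'r'  (+1)
  5. keep 'n'
  6. keep 'e'
  7. keep 'y'
Total edit operations: 3
Edit distance = 3


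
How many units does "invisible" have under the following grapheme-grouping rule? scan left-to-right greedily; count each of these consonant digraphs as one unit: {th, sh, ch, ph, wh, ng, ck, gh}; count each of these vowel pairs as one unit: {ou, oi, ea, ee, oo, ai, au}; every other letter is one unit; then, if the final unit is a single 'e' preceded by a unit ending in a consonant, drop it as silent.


Word: "invisible" (9 letters)
Left-to-right scan:
  [1] 'i' (letter)
  [2] 'n' (letter)
  [3] 'v' (letter)
  [4] 'i' (letter)
  [5] 's' (letter)
  [6] 'i' (letter)
  [7] 'b' (letter)
  [8] 'l' (letter)
  [9] 'e' (letter)
Units from scan: 9
Final unit is 'e' after a consonant -> drop as silent (-1)
Sound units = 8 units


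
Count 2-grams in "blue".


Word: "blue" (length 4)
Number of 2-grams = length - 2 + 1 = 4 - 2 + 1
= 3


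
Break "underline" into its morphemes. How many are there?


Word: "underline"
Morphemes: under- | line
Each morpheme carries meaning
= 2 morphemes


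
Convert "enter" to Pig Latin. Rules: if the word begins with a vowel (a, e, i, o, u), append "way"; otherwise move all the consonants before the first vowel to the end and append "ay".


Word: "enter"
Starts with vowel → add 'way'
Pig Latin = "enterway"


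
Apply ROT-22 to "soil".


Word: "soil"
Shift: 22
Each letter → (letter + shift) mod 26:
  's' (18) + 22 = 14 → 'o'
  'o' (14) + 22 = 10 → 'k'
  'i' (8) + 22 = 4 → 'e'
  'l' (11) + 22 = 7 → 'h'
Result = "okeh"


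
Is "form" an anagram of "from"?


Word 1: "from" → sorted: fmor
Word 2: "form" → sorted: fmor
Same letters? fmor == fmor
Anagram = Yes


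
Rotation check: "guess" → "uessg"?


Word: "guess", Candidate: "uessg"
Method: check if candidate is substring of word+word
"guessguess" contains "uessg"? Yes
Is rotation = Yes


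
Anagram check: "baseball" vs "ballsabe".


Word 1: "baseball" → sorted: aabbells
Word 2: "ballsabe" → sorted: aabbells
Same letters? aabbells == aabbells
Anagram = Yes


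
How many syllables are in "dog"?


Word: "dog"
Syllable breakdown: dog
Counting: 1 part
= 1 syllable


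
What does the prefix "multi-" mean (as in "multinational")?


Prefix: multi-
Example: multinational = multi- + national
Meaning = many


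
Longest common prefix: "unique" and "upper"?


Word 1: "unique"
Word 2: "upper"
Comparing from start:
  Pos 0: 'u' == 'u'
  Pos 1: 'n' != 'p' (stop)
LCP = "u" (length 1)


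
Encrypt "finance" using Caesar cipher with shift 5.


Word: "finance"
Shift: 5
Each letter → (letter + shift) mod 26:
  'f' (5) + 5 = 10 → 'k'
  'i' (8) + 5 = 13 → 'n'
  'n' (13) + 5 = 18 → 's'
  'a' (0) + 5 = 5 → 'f'
  'n' (13) + 5 = 18 → 's'
  'c' (2) + 5 = 7 → 'h'
  'e' (4) + 5 = 9 → 'j'
Result = "knsfshj"


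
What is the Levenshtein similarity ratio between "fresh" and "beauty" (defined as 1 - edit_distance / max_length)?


Word 1: "fresh" (length 5)
Word 2: "beauty" (length 6)
One optimal edit sequence:
  1. insert 'b'  (+1)
  2. substitute 'f' -> 'e'  (+1)
  3. substitute 'r' -> 'a'  (+1)
  4. substitute 'e' -> 'u'  (+1)
  5. substitute 's' -> 't'  (+1)
  6. substitute 'h' -> 'y'  (+1)
Edit distance = 6
Max length = max(5, 6) = 6
Similarity = 1 - 6/6
= 0.0000


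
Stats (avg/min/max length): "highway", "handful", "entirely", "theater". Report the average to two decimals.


Lengths: "highway"=7, "handful"=7, "entirely"=8, "theater"=7
Sum = 29, Count = 4
Average = 29/4 = 7.25
= avg=7.25, min=7, max=8


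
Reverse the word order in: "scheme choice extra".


Original: "scheme choice extra"
Words (1..n): scheme | choice | extra
Reversed (n..1): extra | choice | scheme
Result = "extra choice scheme"


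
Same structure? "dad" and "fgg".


Pattern of "dad": [0, 1, 0]
Pattern of "fgg": [0, 1, 1]
Patterns do not match
Same pattern = No


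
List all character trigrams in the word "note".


Word: "note" (length 4)
Number of trigrams = 4 - 3 + 1 = 2
  Position 0: "not"
  Position 1: "ote"
Trigrams = "not", "ote"


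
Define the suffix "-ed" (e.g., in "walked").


Suffix: -ed
Example: walked (walk + -ed)
Meaning = past tense


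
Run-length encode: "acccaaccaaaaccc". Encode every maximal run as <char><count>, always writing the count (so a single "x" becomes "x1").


String: "acccaaccaaaaccc"
Scanning for consecutive runs:
  'a' x 1
  'c' x 3
  'a' x 2
  'c' x 2
  'a' x 4
  'c' x 3
RLE = "a1c3a2c2a4c3"
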